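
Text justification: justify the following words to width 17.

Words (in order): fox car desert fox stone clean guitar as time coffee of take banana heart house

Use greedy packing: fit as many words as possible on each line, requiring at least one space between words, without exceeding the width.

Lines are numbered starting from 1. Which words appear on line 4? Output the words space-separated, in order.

Line 1: ['fox', 'car', 'desert'] (min_width=14, slack=3)
Line 2: ['fox', 'stone', 'clean'] (min_width=15, slack=2)
Line 3: ['guitar', 'as', 'time'] (min_width=14, slack=3)
Line 4: ['coffee', 'of', 'take'] (min_width=14, slack=3)
Line 5: ['banana', 'heart'] (min_width=12, slack=5)
Line 6: ['house'] (min_width=5, slack=12)

Answer: coffee of take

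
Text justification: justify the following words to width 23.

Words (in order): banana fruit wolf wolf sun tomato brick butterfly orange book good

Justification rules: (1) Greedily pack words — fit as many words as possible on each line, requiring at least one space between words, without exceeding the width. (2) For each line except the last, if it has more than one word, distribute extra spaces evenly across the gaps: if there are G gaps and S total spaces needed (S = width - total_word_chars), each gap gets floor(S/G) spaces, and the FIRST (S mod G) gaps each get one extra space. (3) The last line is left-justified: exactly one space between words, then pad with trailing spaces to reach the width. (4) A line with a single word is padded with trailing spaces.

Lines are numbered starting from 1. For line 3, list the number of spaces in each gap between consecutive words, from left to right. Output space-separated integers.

Line 1: ['banana', 'fruit', 'wolf', 'wolf'] (min_width=22, slack=1)
Line 2: ['sun', 'tomato', 'brick'] (min_width=16, slack=7)
Line 3: ['butterfly', 'orange', 'book'] (min_width=21, slack=2)
Line 4: ['good'] (min_width=4, slack=19)

Answer: 2 2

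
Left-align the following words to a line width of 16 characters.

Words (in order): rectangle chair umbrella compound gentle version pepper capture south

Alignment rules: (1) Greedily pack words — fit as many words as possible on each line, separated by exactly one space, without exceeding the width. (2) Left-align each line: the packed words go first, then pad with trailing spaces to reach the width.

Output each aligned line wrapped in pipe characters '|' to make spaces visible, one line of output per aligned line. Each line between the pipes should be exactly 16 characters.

Answer: |rectangle chair |
|umbrella        |
|compound gentle |
|version pepper  |
|capture south   |

Derivation:
Line 1: ['rectangle', 'chair'] (min_width=15, slack=1)
Line 2: ['umbrella'] (min_width=8, slack=8)
Line 3: ['compound', 'gentle'] (min_width=15, slack=1)
Line 4: ['version', 'pepper'] (min_width=14, slack=2)
Line 5: ['capture', 'south'] (min_width=13, slack=3)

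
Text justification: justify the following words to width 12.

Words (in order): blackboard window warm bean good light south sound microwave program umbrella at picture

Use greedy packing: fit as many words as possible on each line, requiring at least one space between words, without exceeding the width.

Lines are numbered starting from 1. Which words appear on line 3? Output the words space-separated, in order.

Answer: bean good

Derivation:
Line 1: ['blackboard'] (min_width=10, slack=2)
Line 2: ['window', 'warm'] (min_width=11, slack=1)
Line 3: ['bean', 'good'] (min_width=9, slack=3)
Line 4: ['light', 'south'] (min_width=11, slack=1)
Line 5: ['sound'] (min_width=5, slack=7)
Line 6: ['microwave'] (min_width=9, slack=3)
Line 7: ['program'] (min_width=7, slack=5)
Line 8: ['umbrella', 'at'] (min_width=11, slack=1)
Line 9: ['picture'] (min_width=7, slack=5)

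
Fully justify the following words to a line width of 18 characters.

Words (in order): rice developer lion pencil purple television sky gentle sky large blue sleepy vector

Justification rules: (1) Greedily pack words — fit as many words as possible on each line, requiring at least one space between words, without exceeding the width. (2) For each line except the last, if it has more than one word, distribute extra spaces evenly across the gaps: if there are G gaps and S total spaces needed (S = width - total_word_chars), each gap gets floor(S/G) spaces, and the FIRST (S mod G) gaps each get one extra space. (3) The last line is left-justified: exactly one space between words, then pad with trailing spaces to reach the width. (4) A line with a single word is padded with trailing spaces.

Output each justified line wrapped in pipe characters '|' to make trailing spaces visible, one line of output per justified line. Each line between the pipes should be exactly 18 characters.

Answer: |rice     developer|
|lion pencil purple|
|television     sky|
|gentle  sky  large|
|blue sleepy vector|

Derivation:
Line 1: ['rice', 'developer'] (min_width=14, slack=4)
Line 2: ['lion', 'pencil', 'purple'] (min_width=18, slack=0)
Line 3: ['television', 'sky'] (min_width=14, slack=4)
Line 4: ['gentle', 'sky', 'large'] (min_width=16, slack=2)
Line 5: ['blue', 'sleepy', 'vector'] (min_width=18, slack=0)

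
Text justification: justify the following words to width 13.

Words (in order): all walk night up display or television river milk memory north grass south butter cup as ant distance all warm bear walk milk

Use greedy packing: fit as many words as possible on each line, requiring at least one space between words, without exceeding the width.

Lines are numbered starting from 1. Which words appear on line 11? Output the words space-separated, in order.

Line 1: ['all', 'walk'] (min_width=8, slack=5)
Line 2: ['night', 'up'] (min_width=8, slack=5)
Line 3: ['display', 'or'] (min_width=10, slack=3)
Line 4: ['television'] (min_width=10, slack=3)
Line 5: ['river', 'milk'] (min_width=10, slack=3)
Line 6: ['memory', 'north'] (min_width=12, slack=1)
Line 7: ['grass', 'south'] (min_width=11, slack=2)
Line 8: ['butter', 'cup', 'as'] (min_width=13, slack=0)
Line 9: ['ant', 'distance'] (min_width=12, slack=1)
Line 10: ['all', 'warm', 'bear'] (min_width=13, slack=0)
Line 11: ['walk', 'milk'] (min_width=9, slack=4)

Answer: walk milk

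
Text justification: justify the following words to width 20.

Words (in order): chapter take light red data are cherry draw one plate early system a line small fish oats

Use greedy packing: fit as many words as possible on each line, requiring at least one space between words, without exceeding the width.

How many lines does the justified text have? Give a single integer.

Answer: 5

Derivation:
Line 1: ['chapter', 'take', 'light'] (min_width=18, slack=2)
Line 2: ['red', 'data', 'are', 'cherry'] (min_width=19, slack=1)
Line 3: ['draw', 'one', 'plate', 'early'] (min_width=20, slack=0)
Line 4: ['system', 'a', 'line', 'small'] (min_width=19, slack=1)
Line 5: ['fish', 'oats'] (min_width=9, slack=11)
Total lines: 5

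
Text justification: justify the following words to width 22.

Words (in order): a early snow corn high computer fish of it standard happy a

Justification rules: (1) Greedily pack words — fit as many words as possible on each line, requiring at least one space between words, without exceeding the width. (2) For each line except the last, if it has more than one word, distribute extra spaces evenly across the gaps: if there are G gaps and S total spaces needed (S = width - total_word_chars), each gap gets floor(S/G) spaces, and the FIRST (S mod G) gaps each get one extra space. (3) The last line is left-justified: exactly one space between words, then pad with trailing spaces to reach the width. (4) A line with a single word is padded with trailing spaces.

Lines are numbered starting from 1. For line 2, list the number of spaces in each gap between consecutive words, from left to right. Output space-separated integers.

Line 1: ['a', 'early', 'snow', 'corn', 'high'] (min_width=22, slack=0)
Line 2: ['computer', 'fish', 'of', 'it'] (min_width=19, slack=3)
Line 3: ['standard', 'happy', 'a'] (min_width=16, slack=6)

Answer: 2 2 2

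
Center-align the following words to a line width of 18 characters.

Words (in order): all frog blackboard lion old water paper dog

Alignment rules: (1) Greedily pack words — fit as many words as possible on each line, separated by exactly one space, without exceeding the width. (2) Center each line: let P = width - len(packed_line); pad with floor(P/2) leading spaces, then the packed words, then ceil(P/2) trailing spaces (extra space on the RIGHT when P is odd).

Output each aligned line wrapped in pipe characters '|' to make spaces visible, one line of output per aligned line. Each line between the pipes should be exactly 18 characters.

Line 1: ['all', 'frog'] (min_width=8, slack=10)
Line 2: ['blackboard', 'lion'] (min_width=15, slack=3)
Line 3: ['old', 'water', 'paper'] (min_width=15, slack=3)
Line 4: ['dog'] (min_width=3, slack=15)

Answer: |     all frog     |
| blackboard lion  |
| old water paper  |
|       dog        |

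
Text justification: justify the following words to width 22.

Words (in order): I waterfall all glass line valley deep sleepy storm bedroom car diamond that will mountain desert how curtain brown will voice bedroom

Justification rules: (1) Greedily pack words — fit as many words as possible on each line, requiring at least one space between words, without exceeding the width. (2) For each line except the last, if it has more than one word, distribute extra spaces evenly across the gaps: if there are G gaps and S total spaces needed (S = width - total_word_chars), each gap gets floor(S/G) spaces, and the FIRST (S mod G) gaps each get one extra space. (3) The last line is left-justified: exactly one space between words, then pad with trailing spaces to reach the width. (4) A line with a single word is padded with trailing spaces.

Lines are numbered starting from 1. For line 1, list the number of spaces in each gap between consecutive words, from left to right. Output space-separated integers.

Answer: 2 1 1

Derivation:
Line 1: ['I', 'waterfall', 'all', 'glass'] (min_width=21, slack=1)
Line 2: ['line', 'valley', 'deep'] (min_width=16, slack=6)
Line 3: ['sleepy', 'storm', 'bedroom'] (min_width=20, slack=2)
Line 4: ['car', 'diamond', 'that', 'will'] (min_width=21, slack=1)
Line 5: ['mountain', 'desert', 'how'] (min_width=19, slack=3)
Line 6: ['curtain', 'brown', 'will'] (min_width=18, slack=4)
Line 7: ['voice', 'bedroom'] (min_width=13, slack=9)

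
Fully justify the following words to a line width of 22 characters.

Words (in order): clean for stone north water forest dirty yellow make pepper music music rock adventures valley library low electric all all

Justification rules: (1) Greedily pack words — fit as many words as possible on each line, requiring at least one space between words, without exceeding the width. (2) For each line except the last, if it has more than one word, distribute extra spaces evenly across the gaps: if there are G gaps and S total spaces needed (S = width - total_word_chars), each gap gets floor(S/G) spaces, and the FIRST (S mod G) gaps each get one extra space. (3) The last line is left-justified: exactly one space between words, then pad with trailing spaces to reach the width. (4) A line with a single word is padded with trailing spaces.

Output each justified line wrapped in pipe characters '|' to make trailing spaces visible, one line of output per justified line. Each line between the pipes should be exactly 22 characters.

Answer: |clean  for stone north|
|water   forest   dirty|
|yellow   make   pepper|
|music    music    rock|
|adventures      valley|
|library  low  electric|
|all all               |

Derivation:
Line 1: ['clean', 'for', 'stone', 'north'] (min_width=21, slack=1)
Line 2: ['water', 'forest', 'dirty'] (min_width=18, slack=4)
Line 3: ['yellow', 'make', 'pepper'] (min_width=18, slack=4)
Line 4: ['music', 'music', 'rock'] (min_width=16, slack=6)
Line 5: ['adventures', 'valley'] (min_width=17, slack=5)
Line 6: ['library', 'low', 'electric'] (min_width=20, slack=2)
Line 7: ['all', 'all'] (min_width=7, slack=15)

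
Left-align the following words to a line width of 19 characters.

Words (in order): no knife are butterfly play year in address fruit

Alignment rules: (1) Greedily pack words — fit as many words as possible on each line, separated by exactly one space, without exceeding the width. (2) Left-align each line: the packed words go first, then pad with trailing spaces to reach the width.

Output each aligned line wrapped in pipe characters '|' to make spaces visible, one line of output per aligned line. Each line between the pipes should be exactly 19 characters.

Line 1: ['no', 'knife', 'are'] (min_width=12, slack=7)
Line 2: ['butterfly', 'play', 'year'] (min_width=19, slack=0)
Line 3: ['in', 'address', 'fruit'] (min_width=16, slack=3)

Answer: |no knife are       |
|butterfly play year|
|in address fruit   |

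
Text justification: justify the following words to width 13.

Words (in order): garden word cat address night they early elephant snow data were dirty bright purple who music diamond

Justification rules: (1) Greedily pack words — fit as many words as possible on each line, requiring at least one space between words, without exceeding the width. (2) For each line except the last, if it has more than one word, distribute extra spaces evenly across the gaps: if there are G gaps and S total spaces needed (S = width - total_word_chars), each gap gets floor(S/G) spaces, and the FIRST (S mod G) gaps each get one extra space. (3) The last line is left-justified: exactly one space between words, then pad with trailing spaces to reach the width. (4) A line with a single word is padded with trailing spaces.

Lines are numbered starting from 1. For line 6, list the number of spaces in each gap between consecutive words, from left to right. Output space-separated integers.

Line 1: ['garden', 'word'] (min_width=11, slack=2)
Line 2: ['cat', 'address'] (min_width=11, slack=2)
Line 3: ['night', 'they'] (min_width=10, slack=3)
Line 4: ['early'] (min_width=5, slack=8)
Line 5: ['elephant', 'snow'] (min_width=13, slack=0)
Line 6: ['data', 'were'] (min_width=9, slack=4)
Line 7: ['dirty', 'bright'] (min_width=12, slack=1)
Line 8: ['purple', 'who'] (min_width=10, slack=3)
Line 9: ['music', 'diamond'] (min_width=13, slack=0)

Answer: 5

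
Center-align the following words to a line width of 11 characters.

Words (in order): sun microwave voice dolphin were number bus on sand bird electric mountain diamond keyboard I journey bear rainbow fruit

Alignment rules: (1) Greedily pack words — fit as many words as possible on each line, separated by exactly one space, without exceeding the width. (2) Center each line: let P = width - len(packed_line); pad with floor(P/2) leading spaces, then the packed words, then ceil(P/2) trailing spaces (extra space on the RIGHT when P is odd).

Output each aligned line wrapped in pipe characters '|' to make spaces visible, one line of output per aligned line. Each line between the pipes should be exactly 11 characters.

Answer: |    sun    |
| microwave |
|   voice   |
|  dolphin  |
|were number|
|bus on sand|
|   bird    |
| electric  |
| mountain  |
|  diamond  |
|keyboard I |
|  journey  |
|   bear    |
|  rainbow  |
|   fruit   |

Derivation:
Line 1: ['sun'] (min_width=3, slack=8)
Line 2: ['microwave'] (min_width=9, slack=2)
Line 3: ['voice'] (min_width=5, slack=6)
Line 4: ['dolphin'] (min_width=7, slack=4)
Line 5: ['were', 'number'] (min_width=11, slack=0)
Line 6: ['bus', 'on', 'sand'] (min_width=11, slack=0)
Line 7: ['bird'] (min_width=4, slack=7)
Line 8: ['electric'] (min_width=8, slack=3)
Line 9: ['mountain'] (min_width=8, slack=3)
Line 10: ['diamond'] (min_width=7, slack=4)
Line 11: ['keyboard', 'I'] (min_width=10, slack=1)
Line 12: ['journey'] (min_width=7, slack=4)
Line 13: ['bear'] (min_width=4, slack=7)
Line 14: ['rainbow'] (min_width=7, slack=4)
Line 15: ['fruit'] (min_width=5, slack=6)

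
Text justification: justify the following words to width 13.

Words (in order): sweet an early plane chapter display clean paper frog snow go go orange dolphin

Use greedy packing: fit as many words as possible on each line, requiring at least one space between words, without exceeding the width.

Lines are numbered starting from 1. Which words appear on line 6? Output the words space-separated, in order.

Answer: snow go go

Derivation:
Line 1: ['sweet', 'an'] (min_width=8, slack=5)
Line 2: ['early', 'plane'] (min_width=11, slack=2)
Line 3: ['chapter'] (min_width=7, slack=6)
Line 4: ['display', 'clean'] (min_width=13, slack=0)
Line 5: ['paper', 'frog'] (min_width=10, slack=3)
Line 6: ['snow', 'go', 'go'] (min_width=10, slack=3)
Line 7: ['orange'] (min_width=6, slack=7)
Line 8: ['dolphin'] (min_width=7, slack=6)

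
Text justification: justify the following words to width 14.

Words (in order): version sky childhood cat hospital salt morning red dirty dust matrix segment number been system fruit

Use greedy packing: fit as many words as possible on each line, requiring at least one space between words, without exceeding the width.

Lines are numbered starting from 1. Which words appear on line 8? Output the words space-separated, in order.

Line 1: ['version', 'sky'] (min_width=11, slack=3)
Line 2: ['childhood', 'cat'] (min_width=13, slack=1)
Line 3: ['hospital', 'salt'] (min_width=13, slack=1)
Line 4: ['morning', 'red'] (min_width=11, slack=3)
Line 5: ['dirty', 'dust'] (min_width=10, slack=4)
Line 6: ['matrix', 'segment'] (min_width=14, slack=0)
Line 7: ['number', 'been'] (min_width=11, slack=3)
Line 8: ['system', 'fruit'] (min_width=12, slack=2)

Answer: system fruit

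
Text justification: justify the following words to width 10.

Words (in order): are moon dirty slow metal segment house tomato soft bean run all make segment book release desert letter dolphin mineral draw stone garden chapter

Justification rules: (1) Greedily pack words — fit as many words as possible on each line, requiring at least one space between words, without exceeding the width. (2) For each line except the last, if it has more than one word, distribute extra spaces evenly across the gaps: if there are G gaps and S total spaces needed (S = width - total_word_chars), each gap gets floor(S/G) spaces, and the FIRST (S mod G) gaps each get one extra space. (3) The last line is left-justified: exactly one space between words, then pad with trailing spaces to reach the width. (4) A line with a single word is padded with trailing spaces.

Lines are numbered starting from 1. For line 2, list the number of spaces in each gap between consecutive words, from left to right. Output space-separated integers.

Line 1: ['are', 'moon'] (min_width=8, slack=2)
Line 2: ['dirty', 'slow'] (min_width=10, slack=0)
Line 3: ['metal'] (min_width=5, slack=5)
Line 4: ['segment'] (min_width=7, slack=3)
Line 5: ['house'] (min_width=5, slack=5)
Line 6: ['tomato'] (min_width=6, slack=4)
Line 7: ['soft', 'bean'] (min_width=9, slack=1)
Line 8: ['run', 'all'] (min_width=7, slack=3)
Line 9: ['make'] (min_width=4, slack=6)
Line 10: ['segment'] (min_width=7, slack=3)
Line 11: ['book'] (min_width=4, slack=6)
Line 12: ['release'] (min_width=7, slack=3)
Line 13: ['desert'] (min_width=6, slack=4)
Line 14: ['letter'] (min_width=6, slack=4)
Line 15: ['dolphin'] (min_width=7, slack=3)
Line 16: ['mineral'] (min_width=7, slack=3)
Line 17: ['draw', 'stone'] (min_width=10, slack=0)
Line 18: ['garden'] (min_width=6, slack=4)
Line 19: ['chapter'] (min_width=7, slack=3)

Answer: 1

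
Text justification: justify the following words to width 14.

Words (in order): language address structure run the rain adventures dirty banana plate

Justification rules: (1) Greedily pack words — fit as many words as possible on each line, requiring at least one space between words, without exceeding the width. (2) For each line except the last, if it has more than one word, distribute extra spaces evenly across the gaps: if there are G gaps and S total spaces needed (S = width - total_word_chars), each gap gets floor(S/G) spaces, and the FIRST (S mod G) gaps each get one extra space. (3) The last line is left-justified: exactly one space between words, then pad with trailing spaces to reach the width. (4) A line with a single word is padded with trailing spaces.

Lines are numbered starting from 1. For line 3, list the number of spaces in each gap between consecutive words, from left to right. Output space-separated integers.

Line 1: ['language'] (min_width=8, slack=6)
Line 2: ['address'] (min_width=7, slack=7)
Line 3: ['structure', 'run'] (min_width=13, slack=1)
Line 4: ['the', 'rain'] (min_width=8, slack=6)
Line 5: ['adventures'] (min_width=10, slack=4)
Line 6: ['dirty', 'banana'] (min_width=12, slack=2)
Line 7: ['plate'] (min_width=5, slack=9)

Answer: 2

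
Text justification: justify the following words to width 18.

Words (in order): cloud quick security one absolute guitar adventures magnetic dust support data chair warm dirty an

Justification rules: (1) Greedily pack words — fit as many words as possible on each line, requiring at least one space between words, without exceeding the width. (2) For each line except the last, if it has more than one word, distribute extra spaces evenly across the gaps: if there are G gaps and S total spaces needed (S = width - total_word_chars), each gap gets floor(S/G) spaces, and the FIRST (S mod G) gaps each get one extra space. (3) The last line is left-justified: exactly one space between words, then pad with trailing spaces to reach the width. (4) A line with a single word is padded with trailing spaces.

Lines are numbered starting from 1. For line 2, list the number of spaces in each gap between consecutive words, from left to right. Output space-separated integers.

Line 1: ['cloud', 'quick'] (min_width=11, slack=7)
Line 2: ['security', 'one'] (min_width=12, slack=6)
Line 3: ['absolute', 'guitar'] (min_width=15, slack=3)
Line 4: ['adventures'] (min_width=10, slack=8)
Line 5: ['magnetic', 'dust'] (min_width=13, slack=5)
Line 6: ['support', 'data', 'chair'] (min_width=18, slack=0)
Line 7: ['warm', 'dirty', 'an'] (min_width=13, slack=5)

Answer: 7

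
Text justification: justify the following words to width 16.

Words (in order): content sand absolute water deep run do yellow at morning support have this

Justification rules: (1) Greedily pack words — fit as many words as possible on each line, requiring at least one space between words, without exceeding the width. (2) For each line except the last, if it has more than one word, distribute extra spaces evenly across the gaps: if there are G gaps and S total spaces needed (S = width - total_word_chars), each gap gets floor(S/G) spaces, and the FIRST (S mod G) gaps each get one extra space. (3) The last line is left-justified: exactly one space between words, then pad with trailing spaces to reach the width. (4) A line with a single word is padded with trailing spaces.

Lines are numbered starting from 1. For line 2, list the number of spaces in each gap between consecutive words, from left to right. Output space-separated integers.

Answer: 3

Derivation:
Line 1: ['content', 'sand'] (min_width=12, slack=4)
Line 2: ['absolute', 'water'] (min_width=14, slack=2)
Line 3: ['deep', 'run', 'do'] (min_width=11, slack=5)
Line 4: ['yellow', 'at'] (min_width=9, slack=7)
Line 5: ['morning', 'support'] (min_width=15, slack=1)
Line 6: ['have', 'this'] (min_width=9, slack=7)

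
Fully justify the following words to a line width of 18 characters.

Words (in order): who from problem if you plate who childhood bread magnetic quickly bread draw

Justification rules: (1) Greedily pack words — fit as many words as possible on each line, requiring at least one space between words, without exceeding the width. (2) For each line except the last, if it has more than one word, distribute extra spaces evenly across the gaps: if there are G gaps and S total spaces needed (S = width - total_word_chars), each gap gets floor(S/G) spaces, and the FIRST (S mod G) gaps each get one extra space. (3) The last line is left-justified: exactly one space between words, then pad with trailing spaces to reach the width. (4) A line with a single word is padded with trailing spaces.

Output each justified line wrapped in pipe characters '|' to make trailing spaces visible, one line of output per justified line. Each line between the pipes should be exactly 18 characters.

Answer: |who  from  problem|
|if  you  plate who|
|childhood    bread|
|magnetic   quickly|
|bread draw        |

Derivation:
Line 1: ['who', 'from', 'problem'] (min_width=16, slack=2)
Line 2: ['if', 'you', 'plate', 'who'] (min_width=16, slack=2)
Line 3: ['childhood', 'bread'] (min_width=15, slack=3)
Line 4: ['magnetic', 'quickly'] (min_width=16, slack=2)
Line 5: ['bread', 'draw'] (min_width=10, slack=8)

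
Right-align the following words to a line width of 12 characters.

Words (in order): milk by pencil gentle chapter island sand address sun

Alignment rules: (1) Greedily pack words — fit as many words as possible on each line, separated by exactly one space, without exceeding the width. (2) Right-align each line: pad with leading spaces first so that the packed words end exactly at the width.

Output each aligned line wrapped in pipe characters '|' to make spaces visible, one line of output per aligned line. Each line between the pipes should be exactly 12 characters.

Line 1: ['milk', 'by'] (min_width=7, slack=5)
Line 2: ['pencil'] (min_width=6, slack=6)
Line 3: ['gentle'] (min_width=6, slack=6)
Line 4: ['chapter'] (min_width=7, slack=5)
Line 5: ['island', 'sand'] (min_width=11, slack=1)
Line 6: ['address', 'sun'] (min_width=11, slack=1)

Answer: |     milk by|
|      pencil|
|      gentle|
|     chapter|
| island sand|
| address sun|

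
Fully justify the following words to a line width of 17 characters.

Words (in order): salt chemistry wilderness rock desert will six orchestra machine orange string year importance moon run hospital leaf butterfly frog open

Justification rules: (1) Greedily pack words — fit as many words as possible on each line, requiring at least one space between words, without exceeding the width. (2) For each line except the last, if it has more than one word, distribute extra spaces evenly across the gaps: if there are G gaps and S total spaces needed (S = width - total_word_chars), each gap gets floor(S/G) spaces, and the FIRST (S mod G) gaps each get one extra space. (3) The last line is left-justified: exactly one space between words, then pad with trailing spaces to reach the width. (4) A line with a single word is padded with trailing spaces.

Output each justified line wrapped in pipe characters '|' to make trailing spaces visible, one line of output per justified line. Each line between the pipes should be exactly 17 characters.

Answer: |salt    chemistry|
|wilderness   rock|
|desert  will  six|
|orchestra machine|
|orange     string|
|year   importance|
|moon run hospital|
|leaf    butterfly|
|frog open        |

Derivation:
Line 1: ['salt', 'chemistry'] (min_width=14, slack=3)
Line 2: ['wilderness', 'rock'] (min_width=15, slack=2)
Line 3: ['desert', 'will', 'six'] (min_width=15, slack=2)
Line 4: ['orchestra', 'machine'] (min_width=17, slack=0)
Line 5: ['orange', 'string'] (min_width=13, slack=4)
Line 6: ['year', 'importance'] (min_width=15, slack=2)
Line 7: ['moon', 'run', 'hospital'] (min_width=17, slack=0)
Line 8: ['leaf', 'butterfly'] (min_width=14, slack=3)
Line 9: ['frog', 'open'] (min_width=9, slack=8)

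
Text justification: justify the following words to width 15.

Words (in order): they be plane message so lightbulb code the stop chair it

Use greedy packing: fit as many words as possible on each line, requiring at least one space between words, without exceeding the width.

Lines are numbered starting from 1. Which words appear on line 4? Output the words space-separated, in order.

Answer: the stop chair

Derivation:
Line 1: ['they', 'be', 'plane'] (min_width=13, slack=2)
Line 2: ['message', 'so'] (min_width=10, slack=5)
Line 3: ['lightbulb', 'code'] (min_width=14, slack=1)
Line 4: ['the', 'stop', 'chair'] (min_width=14, slack=1)
Line 5: ['it'] (min_width=2, slack=13)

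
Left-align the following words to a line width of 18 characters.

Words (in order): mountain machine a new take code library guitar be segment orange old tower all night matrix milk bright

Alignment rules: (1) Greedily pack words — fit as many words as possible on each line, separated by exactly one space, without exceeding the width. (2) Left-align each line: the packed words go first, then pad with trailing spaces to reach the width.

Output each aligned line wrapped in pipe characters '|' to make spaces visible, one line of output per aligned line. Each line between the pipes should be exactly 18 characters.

Line 1: ['mountain', 'machine', 'a'] (min_width=18, slack=0)
Line 2: ['new', 'take', 'code'] (min_width=13, slack=5)
Line 3: ['library', 'guitar', 'be'] (min_width=17, slack=1)
Line 4: ['segment', 'orange', 'old'] (min_width=18, slack=0)
Line 5: ['tower', 'all', 'night'] (min_width=15, slack=3)
Line 6: ['matrix', 'milk', 'bright'] (min_width=18, slack=0)

Answer: |mountain machine a|
|new take code     |
|library guitar be |
|segment orange old|
|tower all night   |
|matrix milk bright|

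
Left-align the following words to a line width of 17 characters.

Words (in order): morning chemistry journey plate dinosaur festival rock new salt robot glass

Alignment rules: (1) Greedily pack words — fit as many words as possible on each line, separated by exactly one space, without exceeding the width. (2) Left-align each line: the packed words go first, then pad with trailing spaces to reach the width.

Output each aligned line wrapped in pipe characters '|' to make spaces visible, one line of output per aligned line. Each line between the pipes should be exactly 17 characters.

Line 1: ['morning', 'chemistry'] (min_width=17, slack=0)
Line 2: ['journey', 'plate'] (min_width=13, slack=4)
Line 3: ['dinosaur', 'festival'] (min_width=17, slack=0)
Line 4: ['rock', 'new', 'salt'] (min_width=13, slack=4)
Line 5: ['robot', 'glass'] (min_width=11, slack=6)

Answer: |morning chemistry|
|journey plate    |
|dinosaur festival|
|rock new salt    |
|robot glass      |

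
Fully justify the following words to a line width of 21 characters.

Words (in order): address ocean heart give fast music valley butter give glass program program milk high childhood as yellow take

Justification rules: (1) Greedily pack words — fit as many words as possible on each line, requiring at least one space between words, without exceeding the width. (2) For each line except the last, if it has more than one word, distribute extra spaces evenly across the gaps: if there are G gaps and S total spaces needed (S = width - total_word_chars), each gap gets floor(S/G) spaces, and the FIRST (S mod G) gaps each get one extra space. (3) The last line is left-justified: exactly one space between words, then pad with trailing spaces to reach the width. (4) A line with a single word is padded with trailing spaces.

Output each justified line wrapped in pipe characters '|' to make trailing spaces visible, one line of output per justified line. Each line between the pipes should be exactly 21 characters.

Line 1: ['address', 'ocean', 'heart'] (min_width=19, slack=2)
Line 2: ['give', 'fast', 'music'] (min_width=15, slack=6)
Line 3: ['valley', 'butter', 'give'] (min_width=18, slack=3)
Line 4: ['glass', 'program', 'program'] (min_width=21, slack=0)
Line 5: ['milk', 'high', 'childhood'] (min_width=19, slack=2)
Line 6: ['as', 'yellow', 'take'] (min_width=14, slack=7)

Answer: |address  ocean  heart|
|give    fast    music|
|valley   butter  give|
|glass program program|
|milk  high  childhood|
|as yellow take       |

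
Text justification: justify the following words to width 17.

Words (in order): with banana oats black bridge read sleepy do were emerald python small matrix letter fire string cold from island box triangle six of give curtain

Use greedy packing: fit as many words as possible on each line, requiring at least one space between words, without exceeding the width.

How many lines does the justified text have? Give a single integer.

Answer: 10

Derivation:
Line 1: ['with', 'banana', 'oats'] (min_width=16, slack=1)
Line 2: ['black', 'bridge', 'read'] (min_width=17, slack=0)
Line 3: ['sleepy', 'do', 'were'] (min_width=14, slack=3)
Line 4: ['emerald', 'python'] (min_width=14, slack=3)
Line 5: ['small', 'matrix'] (min_width=12, slack=5)
Line 6: ['letter', 'fire'] (min_width=11, slack=6)
Line 7: ['string', 'cold', 'from'] (min_width=16, slack=1)
Line 8: ['island', 'box'] (min_width=10, slack=7)
Line 9: ['triangle', 'six', 'of'] (min_width=15, slack=2)
Line 10: ['give', 'curtain'] (min_width=12, slack=5)
Total lines: 10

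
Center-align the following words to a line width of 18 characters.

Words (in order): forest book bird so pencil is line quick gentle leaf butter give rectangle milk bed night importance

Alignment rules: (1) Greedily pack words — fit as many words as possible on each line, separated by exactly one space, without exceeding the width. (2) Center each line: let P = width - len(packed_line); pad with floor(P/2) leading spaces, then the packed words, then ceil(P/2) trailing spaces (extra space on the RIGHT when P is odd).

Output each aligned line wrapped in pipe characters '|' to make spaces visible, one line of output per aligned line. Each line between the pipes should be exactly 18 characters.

Line 1: ['forest', 'book', 'bird'] (min_width=16, slack=2)
Line 2: ['so', 'pencil', 'is', 'line'] (min_width=17, slack=1)
Line 3: ['quick', 'gentle', 'leaf'] (min_width=17, slack=1)
Line 4: ['butter', 'give'] (min_width=11, slack=7)
Line 5: ['rectangle', 'milk', 'bed'] (min_width=18, slack=0)
Line 6: ['night', 'importance'] (min_width=16, slack=2)

Answer: | forest book bird |
|so pencil is line |
|quick gentle leaf |
|   butter give    |
|rectangle milk bed|
| night importance |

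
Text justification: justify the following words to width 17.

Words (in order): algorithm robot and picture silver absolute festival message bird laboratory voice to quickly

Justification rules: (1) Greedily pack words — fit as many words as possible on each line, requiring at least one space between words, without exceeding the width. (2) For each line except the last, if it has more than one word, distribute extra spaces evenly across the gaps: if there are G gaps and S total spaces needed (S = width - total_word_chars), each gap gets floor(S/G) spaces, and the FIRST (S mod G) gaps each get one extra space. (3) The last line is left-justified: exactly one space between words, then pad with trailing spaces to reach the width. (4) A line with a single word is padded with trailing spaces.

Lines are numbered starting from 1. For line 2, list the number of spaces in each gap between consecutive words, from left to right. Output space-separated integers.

Answer: 7

Derivation:
Line 1: ['algorithm', 'robot'] (min_width=15, slack=2)
Line 2: ['and', 'picture'] (min_width=11, slack=6)
Line 3: ['silver', 'absolute'] (min_width=15, slack=2)
Line 4: ['festival', 'message'] (min_width=16, slack=1)
Line 5: ['bird', 'laboratory'] (min_width=15, slack=2)
Line 6: ['voice', 'to', 'quickly'] (min_width=16, slack=1)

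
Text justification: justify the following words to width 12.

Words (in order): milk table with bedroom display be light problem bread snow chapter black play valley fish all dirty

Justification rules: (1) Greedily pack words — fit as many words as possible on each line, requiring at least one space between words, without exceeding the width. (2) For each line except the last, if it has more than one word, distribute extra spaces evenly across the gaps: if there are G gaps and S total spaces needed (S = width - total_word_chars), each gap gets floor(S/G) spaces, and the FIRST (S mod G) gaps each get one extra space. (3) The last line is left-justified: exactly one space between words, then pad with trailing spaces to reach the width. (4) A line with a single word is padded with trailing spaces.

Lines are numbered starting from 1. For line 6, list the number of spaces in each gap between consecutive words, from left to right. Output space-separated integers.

Line 1: ['milk', 'table'] (min_width=10, slack=2)
Line 2: ['with', 'bedroom'] (min_width=12, slack=0)
Line 3: ['display', 'be'] (min_width=10, slack=2)
Line 4: ['light'] (min_width=5, slack=7)
Line 5: ['problem'] (min_width=7, slack=5)
Line 6: ['bread', 'snow'] (min_width=10, slack=2)
Line 7: ['chapter'] (min_width=7, slack=5)
Line 8: ['black', 'play'] (min_width=10, slack=2)
Line 9: ['valley', 'fish'] (min_width=11, slack=1)
Line 10: ['all', 'dirty'] (min_width=9, slack=3)

Answer: 3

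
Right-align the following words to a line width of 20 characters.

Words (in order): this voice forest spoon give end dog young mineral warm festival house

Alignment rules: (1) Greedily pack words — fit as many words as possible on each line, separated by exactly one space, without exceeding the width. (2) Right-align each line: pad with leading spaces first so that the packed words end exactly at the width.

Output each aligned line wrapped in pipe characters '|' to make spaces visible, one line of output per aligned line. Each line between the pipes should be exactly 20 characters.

Answer: |   this voice forest|
|  spoon give end dog|
|  young mineral warm|
|      festival house|

Derivation:
Line 1: ['this', 'voice', 'forest'] (min_width=17, slack=3)
Line 2: ['spoon', 'give', 'end', 'dog'] (min_width=18, slack=2)
Line 3: ['young', 'mineral', 'warm'] (min_width=18, slack=2)
Line 4: ['festival', 'house'] (min_width=14, slack=6)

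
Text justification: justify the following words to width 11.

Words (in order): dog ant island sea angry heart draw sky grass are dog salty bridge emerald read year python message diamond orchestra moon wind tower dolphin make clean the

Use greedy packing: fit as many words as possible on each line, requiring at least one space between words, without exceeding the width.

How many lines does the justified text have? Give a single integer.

Answer: 18

Derivation:
Line 1: ['dog', 'ant'] (min_width=7, slack=4)
Line 2: ['island', 'sea'] (min_width=10, slack=1)
Line 3: ['angry', 'heart'] (min_width=11, slack=0)
Line 4: ['draw', 'sky'] (min_width=8, slack=3)
Line 5: ['grass', 'are'] (min_width=9, slack=2)
Line 6: ['dog', 'salty'] (min_width=9, slack=2)
Line 7: ['bridge'] (min_width=6, slack=5)
Line 8: ['emerald'] (min_width=7, slack=4)
Line 9: ['read', 'year'] (min_width=9, slack=2)
Line 10: ['python'] (min_width=6, slack=5)
Line 11: ['message'] (min_width=7, slack=4)
Line 12: ['diamond'] (min_width=7, slack=4)
Line 13: ['orchestra'] (min_width=9, slack=2)
Line 14: ['moon', 'wind'] (min_width=9, slack=2)
Line 15: ['tower'] (min_width=5, slack=6)
Line 16: ['dolphin'] (min_width=7, slack=4)
Line 17: ['make', 'clean'] (min_width=10, slack=1)
Line 18: ['the'] (min_width=3, slack=8)
Total lines: 18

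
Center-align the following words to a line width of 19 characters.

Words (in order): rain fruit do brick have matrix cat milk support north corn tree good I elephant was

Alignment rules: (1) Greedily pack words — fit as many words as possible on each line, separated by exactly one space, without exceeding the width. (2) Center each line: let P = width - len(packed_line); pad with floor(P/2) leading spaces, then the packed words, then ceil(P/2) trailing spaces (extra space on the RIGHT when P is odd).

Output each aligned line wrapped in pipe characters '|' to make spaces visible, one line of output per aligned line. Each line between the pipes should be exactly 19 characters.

Answer: |rain fruit do brick|
|  have matrix cat  |
|milk support north |
| corn tree good I  |
|   elephant was    |

Derivation:
Line 1: ['rain', 'fruit', 'do', 'brick'] (min_width=19, slack=0)
Line 2: ['have', 'matrix', 'cat'] (min_width=15, slack=4)
Line 3: ['milk', 'support', 'north'] (min_width=18, slack=1)
Line 4: ['corn', 'tree', 'good', 'I'] (min_width=16, slack=3)
Line 5: ['elephant', 'was'] (min_width=12, slack=7)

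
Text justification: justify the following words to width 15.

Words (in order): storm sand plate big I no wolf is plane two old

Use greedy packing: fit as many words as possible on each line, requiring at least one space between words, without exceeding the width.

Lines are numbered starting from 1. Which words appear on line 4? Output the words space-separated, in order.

Line 1: ['storm', 'sand'] (min_width=10, slack=5)
Line 2: ['plate', 'big', 'I', 'no'] (min_width=14, slack=1)
Line 3: ['wolf', 'is', 'plane'] (min_width=13, slack=2)
Line 4: ['two', 'old'] (min_width=7, slack=8)

Answer: two old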